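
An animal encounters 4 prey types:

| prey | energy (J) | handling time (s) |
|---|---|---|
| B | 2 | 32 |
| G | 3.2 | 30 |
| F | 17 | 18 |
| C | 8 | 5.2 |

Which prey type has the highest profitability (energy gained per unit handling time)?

C

Profitability E/h (J/s): B = 2/32 = 0.0625, G = 3.2/30 = 0.107, F = 17/18 = 0.944, C = 8/5.2 = 1.54.
Ranked: C > F > G > B.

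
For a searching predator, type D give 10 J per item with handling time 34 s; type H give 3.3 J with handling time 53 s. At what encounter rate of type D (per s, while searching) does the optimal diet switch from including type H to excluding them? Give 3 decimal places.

At the threshold, the rate on type D alone equals the profitability of type H: λ·10/(1 + λ·34) = 3.3/53 = 0.06226.
Rearranging, λ(10 − 0.06226×34) = 0.06226, so λ = 0.06226/7.883 = 0.007899 per s.

0.008 per s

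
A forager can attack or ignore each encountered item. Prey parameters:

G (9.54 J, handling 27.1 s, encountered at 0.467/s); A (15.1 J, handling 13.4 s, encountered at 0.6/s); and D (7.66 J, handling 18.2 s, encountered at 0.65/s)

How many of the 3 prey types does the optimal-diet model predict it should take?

E/h in descending order: A 1.13, D 0.421, G 0.352 J/s. The optimal diet is the largest prefix of this list for which every included type satisfies E_i/h_i > R on the types above it.
Rate on top 1: 1.002. D: 0.421 < 1.002 → exclude; stop.
Optimal diet: A — 1 of 3 types.

1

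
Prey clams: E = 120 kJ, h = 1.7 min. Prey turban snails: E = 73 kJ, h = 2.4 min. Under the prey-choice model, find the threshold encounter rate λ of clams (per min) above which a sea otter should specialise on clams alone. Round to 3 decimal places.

0.445 per min

The zero-one rule: include turban snails iff E₂/h₂ > λE₁/(1+λh₁). Equality gives the switch point.
λE₁h₂ = E₂ + λE₂h₁ ⇒ λ = E₂/(E₁h₂ − E₂h₁) = 73/(288 − 124.1) = 0.4454 per min.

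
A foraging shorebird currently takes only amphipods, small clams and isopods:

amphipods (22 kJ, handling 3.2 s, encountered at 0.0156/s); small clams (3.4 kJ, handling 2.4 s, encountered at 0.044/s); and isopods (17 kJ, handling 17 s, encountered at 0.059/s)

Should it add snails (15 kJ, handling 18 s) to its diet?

Current rate: (0.0156×22 + 0.044×3.4 + 0.059×17)/(1 + 0.0156×3.2 + 0.044×2.4 + 0.059×17) = 0.693 kJ/s.
snails: E/h = 15/18 = 0.8333 kJ/s.
0.8333 > 0.693, so adding snails raises the average — include it.

Yes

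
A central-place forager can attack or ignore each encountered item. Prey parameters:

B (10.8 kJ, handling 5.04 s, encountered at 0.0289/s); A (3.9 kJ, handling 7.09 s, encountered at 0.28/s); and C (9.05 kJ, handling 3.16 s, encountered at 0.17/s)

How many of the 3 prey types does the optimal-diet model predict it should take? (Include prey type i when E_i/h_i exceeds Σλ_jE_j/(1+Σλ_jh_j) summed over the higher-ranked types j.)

E/h in descending order: C 2.86, B 2.14, A 0.55 kJ/s. The optimal diet is the largest prefix of this list for which every included type satisfies E_i/h_i > R on the types above it.
Rate on top 1: 1.001. B: 2.14 > 1.001 → include.
Rate on top 2: 1.1. A: 0.55 < 1.1 → exclude; stop.
Optimal diet: C, B — 2 of 3 types.

2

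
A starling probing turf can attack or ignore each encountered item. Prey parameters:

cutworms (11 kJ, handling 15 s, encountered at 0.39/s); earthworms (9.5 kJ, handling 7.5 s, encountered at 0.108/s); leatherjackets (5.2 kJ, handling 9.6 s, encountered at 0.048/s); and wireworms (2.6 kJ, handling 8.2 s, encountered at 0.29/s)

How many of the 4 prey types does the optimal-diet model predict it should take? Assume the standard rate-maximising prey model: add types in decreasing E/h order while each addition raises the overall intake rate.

2

Profitabilities (E/h, kJ/s): earthworms 1.27, cutworms 0.733, leatherjackets 0.542, wireworms 0.317. Add prey in this order while the next type's profitability exceeds the intake rate on those already taken.
Rate on top 1: 0.5669. cutworms: 0.733 > 0.5669 → include.
Rate on top 2: 0.694. leatherjackets: 0.542 < 0.694 → exclude; stop.
Optimal diet: earthworms, cutworms — 2 of 4 types.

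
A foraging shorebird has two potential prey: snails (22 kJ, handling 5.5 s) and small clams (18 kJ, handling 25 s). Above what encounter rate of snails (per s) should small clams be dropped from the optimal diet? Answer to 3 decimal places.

Drop small clams once their profitability E₂/h₂ falls below the rate achievable on snails alone: E₂/h₂ = λE₁/(1 + λh₁).
Solve for λ: λE₁h₂ = E₂(1 + λh₁) → λ(E₁h₂ − E₂h₁) = E₂ → λ = E₂/(E₁h₂ − E₂h₁).
λ = 18/(22×25 − 18×5.5) = 18/451 = 0.03991 per s.

0.040 per s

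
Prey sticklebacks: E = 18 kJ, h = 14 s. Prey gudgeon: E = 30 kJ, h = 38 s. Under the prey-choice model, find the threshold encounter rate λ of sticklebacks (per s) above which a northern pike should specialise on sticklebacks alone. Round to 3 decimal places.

0.114 per s

Drop gudgeon once their profitability E₂/h₂ falls below the rate achievable on sticklebacks alone: E₂/h₂ = λE₁/(1 + λh₁).
Solve for λ: λE₁h₂ = E₂(1 + λh₁) → λ(E₁h₂ − E₂h₁) = E₂ → λ = E₂/(E₁h₂ − E₂h₁).
λ = 30/(18×38 − 30×14) = 30/264 = 0.1136 per s.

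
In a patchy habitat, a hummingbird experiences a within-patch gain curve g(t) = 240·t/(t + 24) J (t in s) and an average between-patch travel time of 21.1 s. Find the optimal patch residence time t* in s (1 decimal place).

22.5 s

By the marginal value theorem, leave when the instantaneous gain rate g'(t) equals the habitat-wide average g(t)/(T + t).
g'(t) = 240·24/(t + 24)². Setting 240·24/(t+24)² = 240t/[(t+24)(21.1+t)] gives 24(21.1+t) = t(t+24), so t² = 24×21.1 = 506.4.
t* = √506.4 = 22.5 s.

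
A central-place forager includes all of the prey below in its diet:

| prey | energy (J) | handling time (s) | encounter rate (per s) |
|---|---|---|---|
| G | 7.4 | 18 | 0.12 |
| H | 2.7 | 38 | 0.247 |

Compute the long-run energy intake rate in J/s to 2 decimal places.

0.12 J/s

R = (0.12×7.4 + 0.247×2.7) / (1 + 0.12×18 + 0.247×38) = 1.555/12.55 = 0.1239 J/s.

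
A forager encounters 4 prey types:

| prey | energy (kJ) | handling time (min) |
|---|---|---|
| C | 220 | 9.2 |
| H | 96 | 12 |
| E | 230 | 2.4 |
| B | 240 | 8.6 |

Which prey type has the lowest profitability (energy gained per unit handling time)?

Profitability E/h (kJ/min): C = 220/9.2 = 23.9, H = 96/12 = 8, E = 230/2.4 = 95.8, B = 240/8.6 = 27.9.
Ranked: E > B > C > H.

H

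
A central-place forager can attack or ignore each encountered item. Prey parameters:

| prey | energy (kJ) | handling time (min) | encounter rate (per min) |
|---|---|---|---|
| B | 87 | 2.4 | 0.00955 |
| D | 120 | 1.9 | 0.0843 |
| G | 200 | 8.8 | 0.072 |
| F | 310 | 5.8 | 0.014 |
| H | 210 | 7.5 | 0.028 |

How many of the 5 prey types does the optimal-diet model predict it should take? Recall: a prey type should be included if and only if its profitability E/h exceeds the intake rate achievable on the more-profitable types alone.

5

E/h in descending order: D 63.2, F 53.4, B 36.2, H 28, G 22.7 kJ/min. The optimal diet is the largest prefix of this list for which every included type satisfies E_i/h_i > R on the types above it.
Rate on top 1: 8.719. F: 53.4 > 8.719 → include.
Rate on top 2: 11.65. B: 36.2 > 11.65 → include.
Rate on top 3: 12.09. H: 28 > 12.09 → include.
Rate on top 4: 14.36. G: 22.7 > 14.36 → include.
Optimal diet: D, F, B, H, G — 5 of 5 types.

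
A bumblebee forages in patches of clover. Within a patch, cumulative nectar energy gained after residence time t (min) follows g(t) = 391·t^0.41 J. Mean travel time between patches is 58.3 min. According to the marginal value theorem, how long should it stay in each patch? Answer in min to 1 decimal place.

Optimal t* satisfies g'(t*) = g(t*)/(T + t*).
g'(t) = 0.41·391·t^-0.59. Setting 0.41·391·t^-0.59 = 391·t^0.41/(58.3+t) gives 0.41(58.3+t) = t, so 0.59·t = 0.41×58.3.
t* = 0.41×58.3/0.59 = 40.51 min.

40.5 min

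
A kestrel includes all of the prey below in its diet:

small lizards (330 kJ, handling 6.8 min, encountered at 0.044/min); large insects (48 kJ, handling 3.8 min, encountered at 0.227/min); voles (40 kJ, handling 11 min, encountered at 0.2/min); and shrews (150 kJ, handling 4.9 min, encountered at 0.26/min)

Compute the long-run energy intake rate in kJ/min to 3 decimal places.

12.849 kJ/min

Energy encountered per unit search time: 0.044×330 + 0.227×48 + 0.2×40 + 0.26×150 = 72.42 kJ/min.
Handling time per unit search time: 0.044×6.8 + 0.227×3.8 + 0.2×11 + 0.26×4.9 = 4.636.
Rate = 72.42/(1 + 4.636) = 12.85 kJ/min.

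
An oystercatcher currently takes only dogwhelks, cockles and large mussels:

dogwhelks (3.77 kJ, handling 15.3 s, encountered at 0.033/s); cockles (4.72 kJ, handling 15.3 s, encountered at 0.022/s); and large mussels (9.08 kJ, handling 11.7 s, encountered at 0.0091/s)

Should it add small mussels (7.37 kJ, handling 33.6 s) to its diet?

On dogwhelks, cockles and large mussels alone, R = ΣλE/(1+Σλh) = 0.3109/1.948 = 0.1596 kJ/s.
small mussels: E/h = 7.37/33.6 = 0.2193 kJ/s.
0.2193 > 0.1596, so adding small mussels raises the average — include it.

Yes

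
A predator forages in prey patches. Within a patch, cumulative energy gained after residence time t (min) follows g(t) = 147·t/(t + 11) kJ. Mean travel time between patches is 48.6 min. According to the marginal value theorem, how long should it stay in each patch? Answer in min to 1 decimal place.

23.1 min

Maximise g(t)/(T+t): set derivative to zero → g'(t)(T+t) = g(t).
g'(t) = 147·11/(t + 11)². Setting 147·11/(t+11)² = 147t/[(t+11)(48.6+t)] gives 11(48.6+t) = t(t+11), so t² = 11×48.6 = 534.6.
t* = √534.6 = 23.12 min.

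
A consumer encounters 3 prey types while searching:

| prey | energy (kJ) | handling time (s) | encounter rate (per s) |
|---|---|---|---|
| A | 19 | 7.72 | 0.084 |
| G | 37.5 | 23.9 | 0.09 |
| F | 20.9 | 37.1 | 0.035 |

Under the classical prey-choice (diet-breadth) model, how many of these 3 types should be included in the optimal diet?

E/h in descending order: A 2.46, G 1.57, F 0.563 kJ/s. The optimal diet is the largest prefix of this list for which every included type satisfies E_i/h_i > R on the types above it.
Rate on top 1: 0.9682. G: 1.57 > 0.9682 → include.
Rate on top 2: 1.308. F: 0.563 < 1.308 → exclude; stop.
Optimal diet: A, G — 2 of 3 types.

2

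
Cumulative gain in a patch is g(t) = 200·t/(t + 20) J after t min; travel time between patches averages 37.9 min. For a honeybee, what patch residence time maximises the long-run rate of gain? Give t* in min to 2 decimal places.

27.53 min

By the marginal value theorem, leave when the instantaneous gain rate g'(t) equals the habitat-wide average g(t)/(T + t).
g'(t) = 200·20/(t + 20)². Setting 200·20/(t+20)² = 200t/[(t+20)(37.9+t)] gives 20(37.9+t) = t(t+20), so t² = 20×37.9 = 758.
t* = √758 = 27.53 min.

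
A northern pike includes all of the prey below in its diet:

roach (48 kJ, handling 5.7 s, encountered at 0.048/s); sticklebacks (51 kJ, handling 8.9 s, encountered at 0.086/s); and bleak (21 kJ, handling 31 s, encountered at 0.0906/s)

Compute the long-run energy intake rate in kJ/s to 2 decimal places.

R = Σλ_iE_i / (1 + Σλ_ih_i)
Numerator: 0.048×48 + 0.086×51 + 0.0906×21 = 8.593
Denominator: 1 + 0.048×5.7 + 0.086×8.9 + 0.0906×31 = 4.848
R = 8.593/4.848 = 1.773 kJ/s

1.77 kJ/s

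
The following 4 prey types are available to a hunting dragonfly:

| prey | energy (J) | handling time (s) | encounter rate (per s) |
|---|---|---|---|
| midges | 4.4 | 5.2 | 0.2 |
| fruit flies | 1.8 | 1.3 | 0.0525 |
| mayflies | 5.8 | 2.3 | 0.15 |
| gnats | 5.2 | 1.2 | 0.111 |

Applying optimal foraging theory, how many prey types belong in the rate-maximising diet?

3

E/h in descending order: gnats 4.33, mayflies 2.52, fruit flies 1.38, midges 0.846 J/s. The optimal diet is the largest prefix of this list for which every included type satisfies E_i/h_i > R on the types above it.
Rate on top 1: 0.5094. mayflies: 2.52 > 0.5094 → include.
Rate on top 2: 0.979. fruit flies: 1.38 > 0.979 → include.
Rate on top 3: 0.9969. midges: 0.846 < 0.9969 → exclude; stop.
Optimal diet: gnats, mayflies, fruit flies — 3 of 4 types.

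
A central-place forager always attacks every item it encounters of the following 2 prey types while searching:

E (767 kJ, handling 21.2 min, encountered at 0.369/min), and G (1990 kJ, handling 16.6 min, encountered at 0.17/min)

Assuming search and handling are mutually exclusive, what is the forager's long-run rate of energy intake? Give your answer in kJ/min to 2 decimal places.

Energy encountered per unit search time: 0.369×767 + 0.17×1990 = 621.3 kJ/min.
Handling time per unit search time: 0.369×21.2 + 0.17×16.6 = 10.64.
Rate = 621.3/(1 + 10.64) = 53.36 kJ/min.

53.36 kJ/min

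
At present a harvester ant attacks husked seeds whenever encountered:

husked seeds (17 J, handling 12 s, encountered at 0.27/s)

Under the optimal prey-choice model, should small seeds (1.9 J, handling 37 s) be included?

No

Current rate: (0.27×17)/(1 + 0.27×12) = 1.083 J/s.
Profitability of small seeds: 1.9/37 = 0.05135 J/s.
Since 0.05135 < R, time spent handling small seeds is better spent searching.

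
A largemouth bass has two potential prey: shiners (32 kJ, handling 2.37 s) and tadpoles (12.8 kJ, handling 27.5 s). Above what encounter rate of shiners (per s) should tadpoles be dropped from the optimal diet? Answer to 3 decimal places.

0.015 per s

Drop tadpoles once their profitability E₂/h₂ falls below the rate achievable on shiners alone: E₂/h₂ = λE₁/(1 + λh₁).
Solve for λ: λE₁h₂ = E₂(1 + λh₁) → λ(E₁h₂ − E₂h₁) = E₂ → λ = E₂/(E₁h₂ − E₂h₁).
λ = 12.8/(32×27.5 − 12.8×2.37) = 12.8/849.7 = 0.01506 per s.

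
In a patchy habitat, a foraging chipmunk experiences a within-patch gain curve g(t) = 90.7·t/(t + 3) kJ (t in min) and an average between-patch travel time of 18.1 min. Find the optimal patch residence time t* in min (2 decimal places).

Optimal t* satisfies g'(t*) = g(t*)/(T + t*).
g'(t) = 90.7·3/(t + 3)². Setting 90.7·3/(t+3)² = 90.7t/[(t+3)(18.1+t)] gives 3(18.1+t) = t(t+3), so t² = 3×18.1 = 54.3.
t* = √54.3 = 7.369 min.

7.37 min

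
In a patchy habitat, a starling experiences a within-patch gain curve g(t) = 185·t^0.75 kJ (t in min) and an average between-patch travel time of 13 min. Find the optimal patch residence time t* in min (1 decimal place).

Maximise g(t)/(T+t): set derivative to zero → g'(t)(T+t) = g(t).
g'(t) = 0.75·185·t^-0.25. Setting 0.75·185·t^-0.25 = 185·t^0.75/(13+t) gives 0.75(13+t) = t, so 0.25·t = 0.75×13.
t* = 0.75×13/0.25 = 39 min.

39.0 min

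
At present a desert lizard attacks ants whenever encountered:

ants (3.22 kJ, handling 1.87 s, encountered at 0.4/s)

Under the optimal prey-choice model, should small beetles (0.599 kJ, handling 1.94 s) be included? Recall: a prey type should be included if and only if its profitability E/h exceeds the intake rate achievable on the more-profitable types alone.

No

Intake rate on the current diet: R = (0.4×3.22) / (1 + 0.4×1.87) = 1.288/1.748 = 0.7368 kJ/s.
small beetles: E/h = 0.599/1.94 = 0.3088 kJ/s.
Since 0.3088 < R, time spent handling small beetles is better spent searching.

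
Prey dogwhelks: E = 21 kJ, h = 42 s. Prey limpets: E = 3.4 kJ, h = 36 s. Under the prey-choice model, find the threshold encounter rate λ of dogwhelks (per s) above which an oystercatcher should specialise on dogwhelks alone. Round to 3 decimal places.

0.006 per s

At the threshold, the rate on dogwhelks alone equals the profitability of limpets: λ·21/(1 + λ·42) = 3.4/36 = 0.09444.
Rearranging, λ(21 − 0.09444×42) = 0.09444, so λ = 0.09444/17.03 = 0.005545 per s.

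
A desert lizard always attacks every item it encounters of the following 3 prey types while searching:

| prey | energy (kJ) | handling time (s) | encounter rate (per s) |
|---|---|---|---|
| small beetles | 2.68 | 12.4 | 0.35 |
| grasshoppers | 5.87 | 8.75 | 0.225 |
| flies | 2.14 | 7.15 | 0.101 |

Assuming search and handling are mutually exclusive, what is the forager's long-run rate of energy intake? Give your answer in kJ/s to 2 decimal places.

R = Σλ_iE_i / (1 + Σλ_ih_i)
Numerator: 0.35×2.68 + 0.225×5.87 + 0.101×2.14 = 2.475
Denominator: 1 + 0.35×12.4 + 0.225×8.75 + 0.101×7.15 = 8.031
R = 2.475/8.031 = 0.3082 kJ/s

0.31 kJ/s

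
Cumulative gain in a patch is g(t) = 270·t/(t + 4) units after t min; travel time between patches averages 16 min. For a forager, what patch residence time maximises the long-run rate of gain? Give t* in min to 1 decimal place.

Maximise g(t)/(T+t): set derivative to zero → g'(t)(T+t) = g(t).
g'(t) = 270·4/(t + 4)². Setting 270·4/(t+4)² = 270t/[(t+4)(16+t)] gives 4(16+t) = t(t+4), so t² = 4×16 = 64.
t* = √64 = 8 min.

8.0 min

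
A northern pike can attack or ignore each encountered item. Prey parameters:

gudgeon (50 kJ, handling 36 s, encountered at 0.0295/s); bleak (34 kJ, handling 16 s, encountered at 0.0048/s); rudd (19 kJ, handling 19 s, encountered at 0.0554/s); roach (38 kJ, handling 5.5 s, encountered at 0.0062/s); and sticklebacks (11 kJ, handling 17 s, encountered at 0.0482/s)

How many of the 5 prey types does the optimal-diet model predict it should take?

Rank by E/h (kJ/s): roach 6.91, bleak 2.12, gudgeon 1.39, rudd 1, sticklebacks 0.647. Include each in turn until the next type's E/h falls below the running intake rate.
Rate on top 1: 0.2278. bleak: 2.12 > 0.2278 → include.
Rate on top 2: 0.359. gudgeon: 1.39 > 0.359 → include.
Rate on top 3: 0.8623. rudd: 1 > 0.8623 → include.
Rate on top 4: 0.9073. sticklebacks: 0.647 < 0.9073 → exclude; stop.
Optimal diet: roach, bleak, gudgeon, rudd — 4 of 5 types.

4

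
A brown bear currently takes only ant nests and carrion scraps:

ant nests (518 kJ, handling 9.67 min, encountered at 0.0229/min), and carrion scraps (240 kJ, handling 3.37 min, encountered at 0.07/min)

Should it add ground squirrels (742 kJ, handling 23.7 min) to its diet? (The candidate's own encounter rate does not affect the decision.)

Yes

On ant nests and carrion scraps alone, R = ΣλE/(1+Σλh) = 28.66/1.457 = 19.67 kJ/min.
ground squirrels: E/h = 742/23.7 = 31.31 kJ/min.
31.31 > 19.67, so adding ground squirrels raises the average — include it.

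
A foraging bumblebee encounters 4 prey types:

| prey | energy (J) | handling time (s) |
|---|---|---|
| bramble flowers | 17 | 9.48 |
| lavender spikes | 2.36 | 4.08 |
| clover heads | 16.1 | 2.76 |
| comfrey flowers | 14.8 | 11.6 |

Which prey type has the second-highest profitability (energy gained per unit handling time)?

In descending order of E/h:
clover heads: 16.1/2.76 = 5.83 J/s
bramble flowers: 17/9.48 = 1.79 J/s
comfrey flowers: 14.8/11.6 = 1.28 J/s
lavender spikes: 2.36/4.08 = 0.578 J/s

bramble flowers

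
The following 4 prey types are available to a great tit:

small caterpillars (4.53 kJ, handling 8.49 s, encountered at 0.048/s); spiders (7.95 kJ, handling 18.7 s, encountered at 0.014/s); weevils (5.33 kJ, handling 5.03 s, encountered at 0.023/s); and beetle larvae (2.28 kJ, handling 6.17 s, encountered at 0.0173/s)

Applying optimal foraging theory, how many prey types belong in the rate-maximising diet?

Profitabilities (E/h, kJ/s): weevils 1.06, small caterpillars 0.534, spiders 0.425, beetle larvae 0.37. Add prey in this order while the next type's profitability exceeds the intake rate on those already taken.
Rate on top 1: 0.1099. small caterpillars: 0.534 > 0.1099 → include.
Rate on top 2: 0.2232. spiders: 0.425 > 0.2232 → include.
Rate on top 3: 0.2528. beetle larvae: 0.37 > 0.2528 → include.
Optimal diet: weevils, small caterpillars, spiders, beetle larvae — 4 of 4 types.

4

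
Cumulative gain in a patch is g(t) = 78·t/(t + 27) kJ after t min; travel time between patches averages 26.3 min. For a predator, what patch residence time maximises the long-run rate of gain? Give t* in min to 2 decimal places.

Maximise g(t)/(T+t): set derivative to zero → g'(t)(T+t) = g(t).
g'(t) = 78·27/(t + 27)². Setting 78·27/(t+27)² = 78t/[(t+27)(26.3+t)] gives 27(26.3+t) = t(t+27), so t² = 27×26.3 = 710.1.
t* = √710.1 = 26.65 min.

26.65 min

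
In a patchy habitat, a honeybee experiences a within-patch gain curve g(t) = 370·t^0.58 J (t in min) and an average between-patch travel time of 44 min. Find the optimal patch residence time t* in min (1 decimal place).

60.8 min

By the marginal value theorem, leave when the instantaneous gain rate g'(t) equals the habitat-wide average g(t)/(T + t).
g'(t) = 0.58·370·t^-0.42. Setting 0.58·370·t^-0.42 = 370·t^0.58/(44+t) gives 0.58(44+t) = t, so 0.42·t = 0.58×44.
t* = 0.58×44/0.42 = 60.76 min.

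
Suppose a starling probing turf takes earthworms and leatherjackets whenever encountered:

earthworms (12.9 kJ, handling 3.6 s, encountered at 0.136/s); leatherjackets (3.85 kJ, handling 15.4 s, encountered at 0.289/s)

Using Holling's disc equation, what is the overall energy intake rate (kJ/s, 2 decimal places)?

0.48 kJ/s

R = Σλ_iE_i / (1 + Σλ_ih_i)
Numerator: 0.136×12.9 + 0.289×3.85 = 2.867
Denominator: 1 + 0.136×3.6 + 0.289×15.4 = 5.94
R = 2.867/5.94 = 0.4827 kJ/s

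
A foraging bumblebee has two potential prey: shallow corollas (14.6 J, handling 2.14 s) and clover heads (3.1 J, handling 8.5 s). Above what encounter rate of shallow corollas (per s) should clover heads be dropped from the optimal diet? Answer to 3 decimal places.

The zero-one rule: include clover heads iff E₂/h₂ > λE₁/(1+λh₁). Equality gives the switch point.
λE₁h₂ = E₂ + λE₂h₁ ⇒ λ = E₂/(E₁h₂ − E₂h₁) = 3.1/(124.1 − 6.634) = 0.02639 per s.

0.026 per s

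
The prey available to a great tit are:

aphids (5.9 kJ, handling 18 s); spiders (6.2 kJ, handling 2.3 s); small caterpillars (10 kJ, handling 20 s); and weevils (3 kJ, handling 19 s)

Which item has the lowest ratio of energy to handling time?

In descending order of E/h:
spiders: 6.2/2.3 = 2.7 kJ/s
small caterpillars: 10/20 = 0.5 kJ/s
aphids: 5.9/18 = 0.328 kJ/s
weevils: 3/19 = 0.158 kJ/s

weevils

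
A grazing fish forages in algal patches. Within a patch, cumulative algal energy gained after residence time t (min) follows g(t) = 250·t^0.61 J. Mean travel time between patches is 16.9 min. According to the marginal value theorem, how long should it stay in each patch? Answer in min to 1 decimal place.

26.4 min

By the marginal value theorem, leave when the instantaneous gain rate g'(t) equals the habitat-wide average g(t)/(T + t).
g'(t) = 0.61·250·t^-0.39. Setting 0.61·250·t^-0.39 = 250·t^0.61/(16.9+t) gives 0.61(16.9+t) = t, so 0.39·t = 0.61×16.9.
t* = 0.61×16.9/0.39 = 26.43 min.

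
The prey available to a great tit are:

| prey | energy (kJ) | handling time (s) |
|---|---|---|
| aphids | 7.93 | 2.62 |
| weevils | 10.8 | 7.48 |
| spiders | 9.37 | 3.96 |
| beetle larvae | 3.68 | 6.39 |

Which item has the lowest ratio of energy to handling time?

In descending order of E/h:
aphids: 7.93/2.62 = 3.03 kJ/s
spiders: 9.37/3.96 = 2.37 kJ/s
weevils: 10.8/7.48 = 1.44 kJ/s
beetle larvae: 3.68/6.39 = 0.576 kJ/s

beetle larvae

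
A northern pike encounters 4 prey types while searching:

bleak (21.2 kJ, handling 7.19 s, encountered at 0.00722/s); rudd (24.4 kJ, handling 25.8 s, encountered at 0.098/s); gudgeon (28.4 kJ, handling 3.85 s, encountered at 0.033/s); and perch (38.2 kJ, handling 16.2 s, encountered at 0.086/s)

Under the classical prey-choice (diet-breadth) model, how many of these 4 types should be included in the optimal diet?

3

Profitabilities (E/h, kJ/s): gudgeon 7.38, bleak 2.95, perch 2.36, rudd 0.946. Add prey in this order while the next type's profitability exceeds the intake rate on those already taken.
Rate on top 1: 0.8316. bleak: 2.95 > 0.8316 → include.
Rate on top 2: 0.9248. perch: 2.36 > 0.9248 → include.
Rate on top 3: 1.701. rudd: 0.946 < 1.701 → exclude; stop.
Optimal diet: gudgeon, bleak, perch — 3 of 4 types.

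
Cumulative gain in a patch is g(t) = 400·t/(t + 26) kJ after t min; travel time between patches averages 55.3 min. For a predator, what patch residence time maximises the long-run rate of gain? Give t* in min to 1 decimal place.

37.9 min

Optimal t* satisfies g'(t*) = g(t*)/(T + t*).
g'(t) = 400·26/(t + 26)². Setting 400·26/(t+26)² = 400t/[(t+26)(55.3+t)] gives 26(55.3+t) = t(t+26), so t² = 26×55.3 = 1438.
t* = √1438 = 37.92 min.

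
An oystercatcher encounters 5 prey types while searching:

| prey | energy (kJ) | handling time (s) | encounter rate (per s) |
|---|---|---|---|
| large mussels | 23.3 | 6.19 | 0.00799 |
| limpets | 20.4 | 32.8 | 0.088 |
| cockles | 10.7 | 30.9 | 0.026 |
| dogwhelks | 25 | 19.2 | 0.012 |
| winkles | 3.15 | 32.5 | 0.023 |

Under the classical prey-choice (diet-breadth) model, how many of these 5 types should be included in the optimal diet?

3

E/h in descending order: large mussels 3.76, dogwhelks 1.3, limpets 0.622, cockles 0.346, winkles 0.0969 kJ/s. The optimal diet is the largest prefix of this list for which every included type satisfies E_i/h_i > R on the types above it.
Rate on top 1: 0.1774. dogwhelks: 1.3 > 0.1774 → include.
Rate on top 2: 0.3799. limpets: 0.622 > 0.3799 → include.
Rate on top 3: 0.5476. cockles: 0.346 < 0.5476 → exclude; stop.
Optimal diet: large mussels, dogwhelks, limpets — 3 of 5 types.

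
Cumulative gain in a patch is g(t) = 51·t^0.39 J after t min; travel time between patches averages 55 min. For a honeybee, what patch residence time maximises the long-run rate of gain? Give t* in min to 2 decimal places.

Optimal t* satisfies g'(t*) = g(t*)/(T + t*).
g'(t) = 0.39·51·t^-0.61. Setting 0.39·51·t^-0.61 = 51·t^0.39/(55+t) gives 0.39(55+t) = t, so 0.61·t = 0.39×55.
t* = 0.39×55/0.61 = 35.16 min.

35.16 min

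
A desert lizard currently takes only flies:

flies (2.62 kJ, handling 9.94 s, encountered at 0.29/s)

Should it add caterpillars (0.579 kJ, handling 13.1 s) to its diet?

No

On flies alone, R = ΣλE/(1+Σλh) = 0.7598/3.883 = 0.1957 kJ/s.
caterpillars: E/h = 0.579/13.1 = 0.0442 kJ/s.
0.0442 < 0.1957, so adding caterpillars would lower the average — exclude it.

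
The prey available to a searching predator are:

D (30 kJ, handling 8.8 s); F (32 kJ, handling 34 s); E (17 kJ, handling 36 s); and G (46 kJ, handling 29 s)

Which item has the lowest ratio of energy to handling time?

E

In descending order of E/h:
D: 30/8.8 = 3.41 kJ/s
G: 46/29 = 1.59 kJ/s
F: 32/34 = 0.941 kJ/s
E: 17/36 = 0.472 kJ/s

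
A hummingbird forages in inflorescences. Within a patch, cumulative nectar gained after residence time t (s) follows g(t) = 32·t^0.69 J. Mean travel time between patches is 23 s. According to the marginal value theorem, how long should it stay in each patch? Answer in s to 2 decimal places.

Maximise g(t)/(T+t): set derivative to zero → g'(t)(T+t) = g(t).
g'(t) = 0.69·32·t^-0.31. Setting 0.69·32·t^-0.31 = 32·t^0.69/(23+t) gives 0.69(23+t) = t, so 0.31·t = 0.69×23.
t* = 0.69×23/0.31 = 51.19 s.

51.19 s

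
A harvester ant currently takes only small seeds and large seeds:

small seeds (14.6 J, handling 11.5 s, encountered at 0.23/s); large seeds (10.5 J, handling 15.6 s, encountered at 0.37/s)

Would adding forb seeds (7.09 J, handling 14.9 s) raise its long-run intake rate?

On small seeds and large seeds alone, R = ΣλE/(1+Σλh) = 7.243/9.417 = 0.7691 J/s.
forb seeds: E/h = 7.09/14.9 = 0.4758 J/s.
Since 0.4758 < R, time spent handling forb seeds is better spent searching.

No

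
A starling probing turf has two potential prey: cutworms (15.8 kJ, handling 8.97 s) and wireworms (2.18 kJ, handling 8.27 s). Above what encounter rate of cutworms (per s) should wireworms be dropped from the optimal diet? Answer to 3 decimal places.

The zero-one rule: include wireworms iff E₂/h₂ > λE₁/(1+λh₁). Equality gives the switch point.
λE₁h₂ = E₂ + λE₂h₁ ⇒ λ = E₂/(E₁h₂ − E₂h₁) = 2.18/(130.7 − 19.55) = 0.01962 per s.

0.020 per s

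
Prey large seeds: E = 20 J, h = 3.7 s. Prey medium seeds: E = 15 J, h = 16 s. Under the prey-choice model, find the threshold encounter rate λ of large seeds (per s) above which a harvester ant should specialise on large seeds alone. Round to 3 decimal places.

Drop medium seeds once their profitability E₂/h₂ falls below the rate achievable on large seeds alone: E₂/h₂ = λE₁/(1 + λh₁).
Solve for λ: λE₁h₂ = E₂(1 + λh₁) → λ(E₁h₂ − E₂h₁) = E₂ → λ = E₂/(E₁h₂ − E₂h₁).
λ = 15/(20×16 − 15×3.7) = 15/264.5 = 0.05671 per s.

0.057 per s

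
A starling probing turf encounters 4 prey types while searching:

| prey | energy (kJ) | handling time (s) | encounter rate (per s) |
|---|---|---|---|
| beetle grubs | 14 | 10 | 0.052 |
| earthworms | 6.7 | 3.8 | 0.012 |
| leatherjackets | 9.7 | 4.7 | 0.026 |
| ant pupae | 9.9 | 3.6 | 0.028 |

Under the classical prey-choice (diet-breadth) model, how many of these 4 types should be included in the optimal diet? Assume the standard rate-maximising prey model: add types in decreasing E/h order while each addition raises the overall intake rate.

4

Profitabilities (E/h, kJ/s): ant pupae 2.75, leatherjackets 2.06, earthworms 1.76, beetle grubs 1.4. Add prey in this order while the next type's profitability exceeds the intake rate on those already taken.
Rate on top 1: 0.2518. leatherjackets: 2.06 > 0.2518 → include.
Rate on top 2: 0.4329. earthworms: 1.76 > 0.4329 → include.
Rate on top 3: 0.4807. beetle grubs: 1.4 > 0.4807 → include.
Optimal diet: ant pupae, leatherjackets, earthworms, beetle grubs — 4 of 4 types.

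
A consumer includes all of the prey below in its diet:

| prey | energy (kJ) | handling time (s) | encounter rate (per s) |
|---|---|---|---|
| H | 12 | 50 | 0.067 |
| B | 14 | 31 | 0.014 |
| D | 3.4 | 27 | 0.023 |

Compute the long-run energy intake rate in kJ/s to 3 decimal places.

0.199 kJ/s

R = Σλ_iE_i / (1 + Σλ_ih_i)
Numerator: 0.067×12 + 0.014×14 + 0.023×3.4 = 1.078
Denominator: 1 + 0.067×50 + 0.014×31 + 0.023×27 = 5.405
R = 1.078/5.405 = 0.1995 kJ/s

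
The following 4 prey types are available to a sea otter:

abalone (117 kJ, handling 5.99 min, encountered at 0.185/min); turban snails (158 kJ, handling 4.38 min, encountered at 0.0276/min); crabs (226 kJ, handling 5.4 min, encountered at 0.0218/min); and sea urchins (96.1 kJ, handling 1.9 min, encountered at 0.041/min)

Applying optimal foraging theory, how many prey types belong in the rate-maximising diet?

4

E/h in descending order: sea urchins 50.6, crabs 41.9, turban snails 36.1, abalone 19.5 kJ/min. The optimal diet is the largest prefix of this list for which every included type satisfies E_i/h_i > R on the types above it.
Rate on top 1: 3.655. crabs: 41.9 > 3.655 → include.
Rate on top 2: 7.416. turban snails: 36.1 > 7.416 → include.
Rate on top 3: 10.05. abalone: 19.5 > 10.05 → include.
Optimal diet: sea urchins, crabs, turban snails, abalone — 4 of 4 types.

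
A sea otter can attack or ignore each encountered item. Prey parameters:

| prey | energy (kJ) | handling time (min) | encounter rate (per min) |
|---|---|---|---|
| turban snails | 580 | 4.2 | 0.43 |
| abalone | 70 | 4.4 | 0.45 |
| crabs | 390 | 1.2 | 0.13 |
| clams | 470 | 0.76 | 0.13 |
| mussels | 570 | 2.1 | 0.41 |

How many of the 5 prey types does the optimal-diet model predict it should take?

3

E/h in descending order: clams 618, crabs 325, mussels 271, turban snails 138, abalone 15.9 kJ/min. The optimal diet is the largest prefix of this list for which every included type satisfies E_i/h_i > R on the types above it.
Rate on top 1: 55.61. crabs: 325 > 55.61 → include.
Rate on top 2: 89.1. mussels: 271 > 89.1 → include.
Rate on top 3: 163.3. turban snails: 138 < 163.3 → exclude; stop.
Optimal diet: clams, crabs, mussels — 3 of 5 types.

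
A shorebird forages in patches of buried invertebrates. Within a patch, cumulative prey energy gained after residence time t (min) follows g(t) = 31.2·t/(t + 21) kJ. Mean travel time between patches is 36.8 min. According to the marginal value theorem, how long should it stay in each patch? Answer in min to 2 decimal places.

Optimal t* satisfies g'(t*) = g(t*)/(T + t*).
g'(t) = 31.2·21/(t + 21)². Setting 31.2·21/(t+21)² = 31.2t/[(t+21)(36.8+t)] gives 21(36.8+t) = t(t+21), so t² = 21×36.8 = 772.8.
t* = √772.8 = 27.8 min.

27.80 min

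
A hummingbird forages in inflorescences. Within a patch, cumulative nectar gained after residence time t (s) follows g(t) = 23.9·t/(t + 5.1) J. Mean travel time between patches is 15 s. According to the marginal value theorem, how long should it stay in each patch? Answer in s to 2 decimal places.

8.75 s

Maximise g(t)/(T+t): set derivative to zero → g'(t)(T+t) = g(t).
g'(t) = 23.9·5.1/(t + 5.1)². Setting 23.9·5.1/(t+5.1)² = 23.9t/[(t+5.1)(15+t)] gives 5.1(15+t) = t(t+5.1), so t² = 5.1×15 = 76.5.
t* = √76.5 = 8.746 s.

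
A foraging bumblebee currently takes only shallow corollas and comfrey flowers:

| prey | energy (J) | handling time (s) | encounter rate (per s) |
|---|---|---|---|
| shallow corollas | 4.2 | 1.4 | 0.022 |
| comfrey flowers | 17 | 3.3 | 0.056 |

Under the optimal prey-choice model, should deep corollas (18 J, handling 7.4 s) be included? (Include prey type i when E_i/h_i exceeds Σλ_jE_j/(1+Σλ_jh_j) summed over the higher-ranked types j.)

Yes

On shallow corollas and comfrey flowers alone, R = ΣλE/(1+Σλh) = 1.044/1.216 = 0.8592 J/s.
deep corollas: E/h = 18/7.4 = 2.432 J/s.
2.432 > 0.8592, so adding deep corollas raises the average — include it.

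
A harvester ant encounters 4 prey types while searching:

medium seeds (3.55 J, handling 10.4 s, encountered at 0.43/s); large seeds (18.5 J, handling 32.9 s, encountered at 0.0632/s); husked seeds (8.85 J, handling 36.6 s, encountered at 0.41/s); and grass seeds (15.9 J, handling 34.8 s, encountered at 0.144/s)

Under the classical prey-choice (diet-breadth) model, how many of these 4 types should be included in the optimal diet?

2

E/h in descending order: large seeds 0.562, grass seeds 0.457, medium seeds 0.341, husked seeds 0.242 J/s. The optimal diet is the largest prefix of this list for which every included type satisfies E_i/h_i > R on the types above it.
Rate on top 1: 0.3797. grass seeds: 0.457 > 0.3797 → include.
Rate on top 2: 0.4275. medium seeds: 0.341 < 0.4275 → exclude; stop.
Optimal diet: large seeds, grass seeds — 2 of 4 types.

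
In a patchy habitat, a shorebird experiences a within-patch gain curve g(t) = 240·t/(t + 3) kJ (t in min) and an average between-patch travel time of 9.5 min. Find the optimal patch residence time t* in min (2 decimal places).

5.34 min

Maximise g(t)/(T+t): set derivative to zero → g'(t)(T+t) = g(t).
g'(t) = 240·3/(t + 3)². Setting 240·3/(t+3)² = 240t/[(t+3)(9.5+t)] gives 3(9.5+t) = t(t+3), so t² = 3×9.5 = 28.5.
t* = √28.5 = 5.339 min.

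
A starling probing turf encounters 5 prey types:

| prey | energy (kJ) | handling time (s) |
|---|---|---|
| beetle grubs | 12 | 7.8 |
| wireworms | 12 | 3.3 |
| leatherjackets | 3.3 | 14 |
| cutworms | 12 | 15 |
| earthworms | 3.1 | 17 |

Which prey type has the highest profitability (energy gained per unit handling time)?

Profitability E/h (kJ/s): beetle grubs = 12/7.8 = 1.54, wireworms = 12/3.3 = 3.64, leatherjackets = 3.3/14 = 0.236, cutworms = 12/15 = 0.8, earthworms = 3.1/17 = 0.182.
Ranked: wireworms > beetle grubs > cutworms > leatherjackets > earthworms.

wireworms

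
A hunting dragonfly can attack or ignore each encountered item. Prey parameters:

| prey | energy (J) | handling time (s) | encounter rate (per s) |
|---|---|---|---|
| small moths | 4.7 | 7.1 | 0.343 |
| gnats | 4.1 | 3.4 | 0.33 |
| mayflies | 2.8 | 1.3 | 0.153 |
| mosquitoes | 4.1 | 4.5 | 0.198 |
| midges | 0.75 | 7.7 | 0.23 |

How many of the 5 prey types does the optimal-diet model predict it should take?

Profitabilities (E/h, J/s): mayflies 2.15, gnats 1.21, mosquitoes 0.911, small moths 0.662, midges 0.0974. Add prey in this order while the next type's profitability exceeds the intake rate on those already taken.
Rate on top 1: 0.3573. gnats: 1.21 > 0.3573 → include.
Rate on top 2: 0.7675. mosquitoes: 0.911 > 0.7675 → include.
Rate on top 3: 0.8074. small moths: 0.662 < 0.8074 → exclude; stop.
Optimal diet: mayflies, gnats, mosquitoes — 3 of 5 types.

3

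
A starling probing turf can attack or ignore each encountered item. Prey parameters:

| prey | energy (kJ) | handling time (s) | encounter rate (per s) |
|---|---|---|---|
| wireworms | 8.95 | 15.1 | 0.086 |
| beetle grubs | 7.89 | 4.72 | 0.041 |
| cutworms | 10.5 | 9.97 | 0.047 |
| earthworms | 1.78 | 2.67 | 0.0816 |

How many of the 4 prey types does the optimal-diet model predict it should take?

E/h in descending order: beetle grubs 1.67, cutworms 1.05, earthworms 0.667, wireworms 0.593 kJ/s. The optimal diet is the largest prefix of this list for which every included type satisfies E_i/h_i > R on the types above it.
Rate on top 1: 0.271. cutworms: 1.05 > 0.271 → include.
Rate on top 2: 0.4915. earthworms: 0.667 > 0.4915 → include.
Rate on top 3: 0.5118. wireworms: 0.593 > 0.5118 → include.
Optimal diet: beetle grubs, cutworms, earthworms, wireworms — 4 of 4 types.

4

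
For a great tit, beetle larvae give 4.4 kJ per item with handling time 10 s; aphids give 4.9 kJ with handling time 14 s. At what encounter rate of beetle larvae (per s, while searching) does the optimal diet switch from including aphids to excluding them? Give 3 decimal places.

0.389 per s

The zero-one rule: include aphids iff E₂/h₂ > λE₁/(1+λh₁). Equality gives the switch point.
λE₁h₂ = E₂ + λE₂h₁ ⇒ λ = E₂/(E₁h₂ − E₂h₁) = 4.9/(61.6 − 49) = 0.3889 per s.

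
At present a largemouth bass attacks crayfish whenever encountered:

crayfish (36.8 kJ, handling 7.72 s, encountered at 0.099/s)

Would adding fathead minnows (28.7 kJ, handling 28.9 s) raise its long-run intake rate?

Intake rate on the current diet: R = (0.099×36.8) / (1 + 0.099×7.72) = 3.643/1.764 = 2.065 kJ/s.
Profitability of fathead minnows: 28.7/28.9 = 0.9931 kJ/s.
0.9931 < 2.065, so adding fathead minnows would lower the average — exclude it.

No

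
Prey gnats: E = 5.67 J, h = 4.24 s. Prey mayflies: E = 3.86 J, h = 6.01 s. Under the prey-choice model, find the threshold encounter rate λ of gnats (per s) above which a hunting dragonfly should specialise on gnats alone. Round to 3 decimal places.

At the threshold, the rate on gnats alone equals the profitability of mayflies: λ·5.67/(1 + λ·4.24) = 3.86/6.01 = 0.6423.
Rearranging, λ(5.67 − 0.6423×4.24) = 0.6423, so λ = 0.6423/2.947 = 0.218 per s.

0.218 per s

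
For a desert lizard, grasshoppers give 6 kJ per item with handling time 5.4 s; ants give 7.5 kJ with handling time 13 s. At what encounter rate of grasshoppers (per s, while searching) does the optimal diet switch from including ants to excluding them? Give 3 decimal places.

0.200 per s

The zero-one rule: include ants iff E₂/h₂ > λE₁/(1+λh₁). Equality gives the switch point.
λE₁h₂ = E₂ + λE₂h₁ ⇒ λ = E₂/(E₁h₂ − E₂h₁) = 7.5/(78 − 40.5) = 0.2 per s.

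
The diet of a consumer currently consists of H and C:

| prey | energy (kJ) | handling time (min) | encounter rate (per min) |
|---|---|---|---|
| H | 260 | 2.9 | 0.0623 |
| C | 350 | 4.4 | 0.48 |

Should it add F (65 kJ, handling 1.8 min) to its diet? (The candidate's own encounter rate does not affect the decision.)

No

On H and C alone, R = ΣλE/(1+Σλh) = 184.2/3.293 = 55.94 kJ/min.
Profitability of F: 65/1.8 = 36.11 kJ/min.
Since 36.11 < R, time spent handling F is better spent searching.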